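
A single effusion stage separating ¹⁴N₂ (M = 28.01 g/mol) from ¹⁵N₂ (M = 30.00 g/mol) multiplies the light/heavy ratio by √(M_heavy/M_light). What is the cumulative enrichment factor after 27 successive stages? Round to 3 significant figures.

Overall factor = α^27 with α = √(30.00/28.01), i.e. (30.00/28.01)^(27/2).
= 1.07105^(27/2) = 2.53.

2.53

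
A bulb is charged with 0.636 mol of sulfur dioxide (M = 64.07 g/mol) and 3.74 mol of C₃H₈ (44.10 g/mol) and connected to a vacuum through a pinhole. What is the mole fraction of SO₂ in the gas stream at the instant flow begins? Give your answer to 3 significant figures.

0.124

The effusion rate of species i is ∝ p_i/√M_i ∝ n_i/√M_i.
Mole fraction of SO₂ in the effusate = (n_SO₂/√M_SO₂) / (n_SO₂/√M_SO₂ + n_C₃H₈/√M_C₃H₈)
= (0.636/√64.07) / (0.636/√64.07 + 3.74/√44.10) = 0.07946/(0.07946 + 0.5632) = 0.124.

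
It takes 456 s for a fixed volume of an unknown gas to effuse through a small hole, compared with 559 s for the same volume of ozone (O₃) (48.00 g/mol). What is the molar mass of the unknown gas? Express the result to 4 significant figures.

31.94 g/mol

From Graham's law, t_X/t_O₃ = √(M_X/M_O₃).
456/559 = 0.8157 = √(M_X/48.00)
M_X = 48.00 × 0.8157² = 48.00 × 0.6654 = 31.94 g/mol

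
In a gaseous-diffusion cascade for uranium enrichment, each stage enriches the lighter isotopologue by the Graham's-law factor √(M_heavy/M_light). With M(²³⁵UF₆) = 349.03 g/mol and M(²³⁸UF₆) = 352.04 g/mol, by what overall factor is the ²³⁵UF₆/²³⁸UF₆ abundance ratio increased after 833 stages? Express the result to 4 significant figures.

The single-stage factor is √(M_heavy/M_light), so 833 stages give [√(352.04/349.03)]^833 = (352.04/349.03)^(833/2).
= 1.00862^(833/2) = 35.75.

35.75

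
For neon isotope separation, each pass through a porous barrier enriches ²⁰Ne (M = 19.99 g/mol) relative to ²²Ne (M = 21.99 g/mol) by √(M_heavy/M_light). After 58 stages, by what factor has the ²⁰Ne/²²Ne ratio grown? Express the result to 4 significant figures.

15.88

Overall factor = α^58 with α = √(21.99/19.99), i.e. (21.99/19.99)^(58/2).
= 1.10005^29 = 15.88.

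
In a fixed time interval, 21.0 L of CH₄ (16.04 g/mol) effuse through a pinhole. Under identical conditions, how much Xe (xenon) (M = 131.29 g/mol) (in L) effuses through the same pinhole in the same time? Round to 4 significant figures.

7.340 L

Using Graham's law: rate_Xe/rate_CH₄ = √(M_CH₄/M_Xe) = √(16.04/131.29) = √0.1222 = 0.3495.
So the volume for Xe is 21.0 × 0.3495 = 7.340 L.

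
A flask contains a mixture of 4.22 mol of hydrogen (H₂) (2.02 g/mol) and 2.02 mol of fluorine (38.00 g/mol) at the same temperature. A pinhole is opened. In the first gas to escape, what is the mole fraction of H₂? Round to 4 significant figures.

0.9006

The effusion rate of species i is ∝ p_i/√M_i ∝ n_i/√M_i.
Mole fraction of H₂ in the effusate = (n_H₂/√M_H₂) / (n_H₂/√M_H₂ + n_F₂/√M_F₂)
= (4.22/√2.02) / (4.22/√2.02 + 2.02/√38.00) = 2.969/(2.969 + 0.3277) = 0.9006.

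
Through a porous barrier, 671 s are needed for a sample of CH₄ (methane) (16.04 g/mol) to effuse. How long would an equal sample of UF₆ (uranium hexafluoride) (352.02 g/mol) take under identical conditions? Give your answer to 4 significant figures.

3143 s

Since effusion rate ∝ 1/√M, t_UF₆/t_CH₄ = √(M_UF₆/M_CH₄) = √(352.02/16.04) = √21.95 = 4.685.
So the time for UF₆ is 671 × 4.685 = 3143 s.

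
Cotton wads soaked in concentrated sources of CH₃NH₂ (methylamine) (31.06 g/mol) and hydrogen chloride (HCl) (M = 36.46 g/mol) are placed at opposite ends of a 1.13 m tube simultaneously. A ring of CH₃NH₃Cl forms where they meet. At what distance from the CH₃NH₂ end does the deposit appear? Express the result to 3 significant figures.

0.588 m

The fronts meet when d_CH₃NH₂ + d_HCl = L with d_CH₃NH₂/d_HCl = √(M_HCl/M_CH₃NH₂) (Graham's law). Here √(M_HCl/M_CH₃NH₂) = √(36.46/31.06) = 1.083.
With d_CH₃NH₂ + d_HCl = 1.13 m, d_HCl = 1.13/(1 + 1.083) = 0.5424 m.
d_CH₃NH₂ = 1.13 − 0.5424 = 0.588 m.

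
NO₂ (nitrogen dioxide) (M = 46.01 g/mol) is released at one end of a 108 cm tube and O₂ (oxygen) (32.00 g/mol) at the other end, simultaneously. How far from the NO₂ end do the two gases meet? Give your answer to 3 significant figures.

Distances travelled in equal time are proportional to diffusion rates, so d_NO₂/d_O₂ = √(M_O₂/M_NO₂) = √(32.00/46.01) = 0.8340.
With d_NO₂ + d_O₂ = 108 cm, d_O₂ = 108/(1 + 0.8340) = 58.89 cm.
d_NO₂ = 108 − 58.89 = 49.1 cm.

49.1 cm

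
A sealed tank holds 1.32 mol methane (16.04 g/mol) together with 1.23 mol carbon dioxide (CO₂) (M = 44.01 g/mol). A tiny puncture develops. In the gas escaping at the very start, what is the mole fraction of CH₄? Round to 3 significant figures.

0.640

The effusion rate of species i is ∝ p_i/√M_i ∝ n_i/√M_i.
x_CH₄(eff) = (n_CH₄/√M_CH₄) / (n_CH₄/√M_CH₄ + n_CO₂/√M_CO₂)
= (1.32/√16.04) / (1.32/√16.04 + 1.23/√44.01) = 0.3296/(0.3296 + 0.1854) = 0.640.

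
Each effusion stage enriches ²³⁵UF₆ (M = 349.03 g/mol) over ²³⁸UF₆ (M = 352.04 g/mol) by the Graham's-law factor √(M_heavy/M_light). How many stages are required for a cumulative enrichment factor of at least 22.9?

With α = √(352.04/349.03) per stage, ln α = ½ ln(1.00862) = 0.004293.
Need α^N ≥ 22.9 ⇒ N ≥ ln(22.9) / ln α = 3.131 / 0.004293 = 729.28.
Minimum whole number of stages: N = 730.

730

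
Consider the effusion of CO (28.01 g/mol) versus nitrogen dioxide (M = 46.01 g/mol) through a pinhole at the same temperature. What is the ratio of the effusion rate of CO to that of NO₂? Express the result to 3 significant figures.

By Graham's law, rate_CO/rate_NO₂ = √(M_NO₂/M_CO) = √(46.01/28.01) = √1.643 = 1.28.

1.28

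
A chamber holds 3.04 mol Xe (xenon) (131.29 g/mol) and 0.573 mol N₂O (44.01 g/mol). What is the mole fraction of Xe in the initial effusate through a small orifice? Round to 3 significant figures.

The effusion rate of species i is ∝ p_i/√M_i ∝ n_i/√M_i.
So x_Xe in the escaping gas = (n_Xe/√M_Xe) / Σ(n_i/√M_i)
= (3.04/√131.29) / (3.04/√131.29 + 0.573/√44.01) = 0.2653/(0.2653 + 0.08637) = 0.754.

0.754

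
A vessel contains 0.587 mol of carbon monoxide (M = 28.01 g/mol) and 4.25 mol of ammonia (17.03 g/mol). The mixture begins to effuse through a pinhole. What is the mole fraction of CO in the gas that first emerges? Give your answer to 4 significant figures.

Rate_i ∝ x_i/√M_i (Graham's law weighted by mole fraction), so the effusate composition follows n_i/√M_i.
x_CO(eff) = (n_CO/√M_CO) / (n_CO/√M_CO + n_NH₃/√M_NH₃)
= (0.587/√28.01) / (0.587/√28.01 + 4.25/√17.03) = 0.1109/(0.1109 + 1.030) = 0.09723.

0.09723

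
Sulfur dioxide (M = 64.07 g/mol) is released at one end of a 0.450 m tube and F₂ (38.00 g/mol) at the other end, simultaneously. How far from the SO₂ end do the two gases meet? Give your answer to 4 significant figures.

In equal time, each gas travels a distance ∝ its rate ∝ 1/√M, so d_SO₂/d_F₂ = √(M_F₂/M_SO₂) = √(38.00/64.07) = 0.7701.
With d_SO₂ + d_F₂ = 0.450 m, d_F₂ = 0.450/(1 + 0.7701) = 0.2542 m.
d_SO₂ = 0.450 − 0.2542 = 0.1958 m.

0.1958 m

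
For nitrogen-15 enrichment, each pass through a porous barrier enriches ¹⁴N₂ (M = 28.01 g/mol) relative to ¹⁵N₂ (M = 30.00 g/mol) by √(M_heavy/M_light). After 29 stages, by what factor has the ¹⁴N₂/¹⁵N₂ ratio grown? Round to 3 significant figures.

2.71

After 29 stages the ratio has grown by (√(30.00/28.01))^29 = (30.00/28.01)^(29/2).
= 1.07105^(29/2) = 2.71.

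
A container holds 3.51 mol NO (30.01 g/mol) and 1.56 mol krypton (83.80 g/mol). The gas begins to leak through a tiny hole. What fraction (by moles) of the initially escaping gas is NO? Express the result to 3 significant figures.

Rate_i ∝ x_i/√M_i (Graham's law weighted by mole fraction), so the effusate composition follows n_i/√M_i.
Mole fraction of NO in the effusate = (n_NO/√M_NO) / (n_NO/√M_NO + n_Kr/√M_Kr)
= (3.51/√30.01) / (3.51/√30.01 + 1.56/√83.80) = 0.6407/(0.6407 + 0.1704) = 0.790.

0.790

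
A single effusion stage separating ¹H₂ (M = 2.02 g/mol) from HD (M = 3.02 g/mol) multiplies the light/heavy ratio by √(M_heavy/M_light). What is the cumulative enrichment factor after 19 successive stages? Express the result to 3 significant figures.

The single-stage factor is √(M_heavy/M_light), so 19 stages give [√(3.02/2.02)]^19 = (3.02/2.02)^(19/2).
= 1.49505^(19/2) = 45.6.

45.6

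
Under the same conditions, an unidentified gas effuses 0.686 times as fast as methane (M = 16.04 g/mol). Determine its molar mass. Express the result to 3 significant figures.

Graham's law gives rate_X/rate_CH₄ = √(M_CH₄/M_X).
0.686 = √(16.04/M_X)
M_X = 16.04 / 0.686² = 16.04 / 0.4706 = 34.1 g/mol

34.1 g/mol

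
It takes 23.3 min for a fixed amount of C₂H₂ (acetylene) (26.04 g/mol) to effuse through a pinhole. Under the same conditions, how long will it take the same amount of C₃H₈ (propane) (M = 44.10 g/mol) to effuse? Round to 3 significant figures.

30.3 min

Using Graham's law: t_C₃H₈/t_C₂H₂ = √(M_C₃H₈/M_C₂H₂) = √(44.10/26.04) = √1.694 = 1.301.
So the time for C₃H₈ is 23.3 × 1.301 = 30.3 min.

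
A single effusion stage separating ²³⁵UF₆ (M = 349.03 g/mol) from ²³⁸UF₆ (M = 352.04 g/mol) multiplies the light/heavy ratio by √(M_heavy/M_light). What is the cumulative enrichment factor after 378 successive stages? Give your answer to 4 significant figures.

Each stage multiplies the ratio by α = √(352.04/349.03), so after 378 stages the overall factor is α^378 = (352.04/349.03)^(378/2).
= 1.00862^189 = 5.068.

5.068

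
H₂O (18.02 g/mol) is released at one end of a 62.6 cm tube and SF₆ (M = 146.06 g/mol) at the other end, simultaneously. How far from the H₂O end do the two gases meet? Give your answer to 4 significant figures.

46.33 cm

In equal time, each gas travels a distance ∝ its rate ∝ 1/√M, so d_H₂O/d_SF₆ = √(M_SF₆/M_H₂O) = √(146.06/18.02) = 2.847.
With d_H₂O + d_SF₆ = 62.6 cm, d_SF₆ = 62.6/(1 + 2.847) = 16.27 cm.
d_H₂O = 62.6 − 16.27 = 46.33 cm.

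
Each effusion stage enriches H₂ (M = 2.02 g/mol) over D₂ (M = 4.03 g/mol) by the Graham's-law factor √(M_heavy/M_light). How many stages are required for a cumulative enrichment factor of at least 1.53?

Single-stage factor α = √(4.03/2.02), so ln α = ½ ln(1.99505) = 0.3453.
Need α^N ≥ 1.53 ⇒ N ≥ ln(1.53) / ln α = 0.4253 / 0.3453 = 1.23.
Rounding up, N = 2 stages.

2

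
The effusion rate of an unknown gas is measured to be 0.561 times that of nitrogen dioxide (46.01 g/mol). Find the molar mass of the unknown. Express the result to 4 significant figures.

146.2 g/mol

Graham's law gives rate_X/rate_NO₂ = √(M_NO₂/M_X).
0.561 = √(46.01/M_X)
M_X = 46.01 / 0.561² = 46.01 / 0.3147 = 146.2 g/mol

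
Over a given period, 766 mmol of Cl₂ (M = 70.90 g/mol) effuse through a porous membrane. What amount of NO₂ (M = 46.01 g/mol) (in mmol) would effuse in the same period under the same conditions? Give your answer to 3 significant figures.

From Graham's law, rate_NO₂/rate_Cl₂ = √(M_Cl₂/M_NO₂) = √(70.90/46.01) = √1.541 = 1.241.
So the amount for NO₂ is 766 × 1.241 = 951 mmol.

951 mmol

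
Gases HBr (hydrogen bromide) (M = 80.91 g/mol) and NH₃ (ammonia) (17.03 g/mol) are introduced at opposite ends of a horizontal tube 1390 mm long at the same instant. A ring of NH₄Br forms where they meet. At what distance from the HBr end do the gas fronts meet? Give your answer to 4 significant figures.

Graham's law gives d_HBr/d_NH₃ = rate_HBr/rate_NH₃ = √(M_NH₃/M_HBr) = √(17.03/80.91) = 0.4588.
With d_HBr + d_NH₃ = 1390 mm, d_NH₃ = 1390/(1 + 0.4588) = 952.8 mm.
d_HBr = 1390 − 952.8 = 437.2 mm.

437.2 mm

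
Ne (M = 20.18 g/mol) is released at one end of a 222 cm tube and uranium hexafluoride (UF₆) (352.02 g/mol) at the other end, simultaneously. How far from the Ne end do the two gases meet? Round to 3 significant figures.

179 cm

Distances travelled in equal time are proportional to diffusion rates, so d_Ne/d_UF₆ = √(M_UF₆/M_Ne) = √(352.02/20.18) = 4.177.
With d_Ne + d_UF₆ = 222 cm, d_UF₆ = 222/(1 + 4.177) = 42.89 cm.
d_Ne = 222 − 42.89 = 179 cm.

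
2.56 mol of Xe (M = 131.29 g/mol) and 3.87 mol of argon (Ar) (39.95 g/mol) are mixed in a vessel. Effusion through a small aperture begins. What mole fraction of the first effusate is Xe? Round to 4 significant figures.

0.2673

Rate_i ∝ x_i/√M_i (Graham's law weighted by mole fraction), so the effusate composition follows n_i/√M_i.
Mole fraction of Xe in the effusate = (n_Xe/√M_Xe) / (n_Xe/√M_Xe + n_Ar/√M_Ar)
= (2.56/√131.29) / (2.56/√131.29 + 3.87/√39.95) = 0.2234/(0.2234 + 0.6123) = 0.2673.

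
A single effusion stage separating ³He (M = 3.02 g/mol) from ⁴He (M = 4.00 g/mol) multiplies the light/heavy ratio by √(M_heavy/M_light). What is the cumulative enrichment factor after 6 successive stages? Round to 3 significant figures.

Overall factor = α^6 with α = √(4.00/3.02), i.e. (4.00/3.02)^(6/2).
= 1.32450^3 = 2.32.

2.32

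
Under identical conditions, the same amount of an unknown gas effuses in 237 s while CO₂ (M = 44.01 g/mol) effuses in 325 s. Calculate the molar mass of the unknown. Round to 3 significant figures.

23.4 g/mol

Graham's law gives t_X/t_CO₂ = √(M_X/M_CO₂).
237/325 = 0.7292 = √(M_X/44.01)
M_X = 44.01 × 0.7292² = 44.01 × 0.5318 = 23.4 g/mol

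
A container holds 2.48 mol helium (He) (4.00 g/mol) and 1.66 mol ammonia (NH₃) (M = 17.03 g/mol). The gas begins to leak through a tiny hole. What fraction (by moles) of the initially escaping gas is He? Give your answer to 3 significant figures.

The effusion rate of species i is ∝ p_i/√M_i ∝ n_i/√M_i.
So x_He in the escaping gas = (n_He/√M_He) / Σ(n_i/√M_i)
= (2.48/√4.00) / (2.48/√4.00 + 1.66/√17.03) = 1.240/(1.240 + 0.4023) = 0.755.

0.755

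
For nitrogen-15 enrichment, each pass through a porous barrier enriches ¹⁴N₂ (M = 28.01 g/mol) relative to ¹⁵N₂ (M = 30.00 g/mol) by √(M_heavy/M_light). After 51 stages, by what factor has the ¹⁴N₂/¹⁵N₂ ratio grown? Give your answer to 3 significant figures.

Each stage multiplies the ratio by α = √(30.00/28.01), so after 51 stages the overall factor is α^51 = (30.00/28.01)^(51/2).
= 1.07105^(51/2) = 5.76.

5.76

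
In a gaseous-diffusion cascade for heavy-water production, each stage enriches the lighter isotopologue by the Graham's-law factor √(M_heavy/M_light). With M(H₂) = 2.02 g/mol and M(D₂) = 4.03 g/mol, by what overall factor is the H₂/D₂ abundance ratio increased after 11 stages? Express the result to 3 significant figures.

44.6

Overall factor = α^11 with α = √(4.03/2.02), i.e. (4.03/2.02)^(11/2).
= 1.99505^(11/2) = 44.6.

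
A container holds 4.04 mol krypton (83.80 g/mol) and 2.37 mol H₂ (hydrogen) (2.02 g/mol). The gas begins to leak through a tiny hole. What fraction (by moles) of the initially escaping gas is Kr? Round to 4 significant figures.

0.2093

Rate_i ∝ x_i/√M_i (Graham's law weighted by mole fraction), so the effusate composition follows n_i/√M_i.
Mole fraction of Kr in the effusate = (n_Kr/√M_Kr) / (n_Kr/√M_Kr + n_H₂/√M_H₂)
= (4.04/√83.80) / (4.04/√83.80 + 2.37/√2.02) = 0.4413/(0.4413 + 1.668) = 0.2093.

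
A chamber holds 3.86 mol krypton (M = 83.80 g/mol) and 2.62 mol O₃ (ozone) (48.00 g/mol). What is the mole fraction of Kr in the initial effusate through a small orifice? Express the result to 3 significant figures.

0.527

Each component's effusion rate ∝ (its partial pressure)·(1/√M) ∝ n_i/√M_i.
Mole fraction of Kr in the effusate = (n_Kr/√M_Kr) / (n_Kr/√M_Kr + n_O₃/√M_O₃)
= (3.86/√83.80) / (3.86/√83.80 + 2.62/√48.00) = 0.4217/(0.4217 + 0.3782) = 0.527.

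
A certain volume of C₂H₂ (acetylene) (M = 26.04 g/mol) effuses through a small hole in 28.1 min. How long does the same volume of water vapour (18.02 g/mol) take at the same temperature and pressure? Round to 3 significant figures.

From Graham's law, t_H₂O/t_C₂H₂ = √(M_H₂O/M_C₂H₂) = √(18.02/26.04) = √0.6920 = 0.8319.
So the time for H₂O is 28.1 × 0.8319 = 23.4 min.

23.4 min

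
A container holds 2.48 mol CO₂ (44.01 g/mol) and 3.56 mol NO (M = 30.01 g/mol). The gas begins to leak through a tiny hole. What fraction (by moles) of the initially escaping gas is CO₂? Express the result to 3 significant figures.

0.365

Rate_i ∝ x_i/√M_i (Graham's law weighted by mole fraction), so the effusate composition follows n_i/√M_i.
Mole fraction of CO₂ in the effusate = (n_CO₂/√M_CO₂) / (n_CO₂/√M_CO₂ + n_NO/√M_NO)
= (2.48/√44.01) / (2.48/√44.01 + 3.56/√30.01) = 0.3738/(0.3738 + 0.6499) = 0.365.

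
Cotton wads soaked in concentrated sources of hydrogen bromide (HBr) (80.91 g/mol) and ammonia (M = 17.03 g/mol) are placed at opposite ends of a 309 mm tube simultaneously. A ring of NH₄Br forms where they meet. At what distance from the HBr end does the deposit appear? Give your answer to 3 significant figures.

In equal time, each gas travels a distance ∝ its rate ∝ 1/√M, so d_HBr/d_NH₃ = √(M_NH₃/M_HBr) = √(17.03/80.91) = 0.4588.
With d_HBr + d_NH₃ = 309 mm, d_NH₃ = 309/(1 + 0.4588) = 211.8 mm.
d_HBr = 309 − 211.8 = 97.2 mm.

97.2 mm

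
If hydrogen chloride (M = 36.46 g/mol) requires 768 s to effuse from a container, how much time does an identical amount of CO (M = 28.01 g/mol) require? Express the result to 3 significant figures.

By Graham's law, t_CO/t_HCl = √(M_CO/M_HCl) = √(28.01/36.46) = √0.7682 = 0.8765.
So the time for CO is 768 × 0.8765 = 673 s.

673 s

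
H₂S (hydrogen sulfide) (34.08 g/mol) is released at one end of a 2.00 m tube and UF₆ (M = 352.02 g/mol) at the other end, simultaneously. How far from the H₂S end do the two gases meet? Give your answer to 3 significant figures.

In equal time, each gas travels a distance ∝ its rate ∝ 1/√M, so d_H₂S/d_UF₆ = √(M_UF₆/M_H₂S) = √(352.02/34.08) = 3.214.
With d_H₂S + d_UF₆ = 2.00 m, d_UF₆ = 2.00/(1 + 3.214) = 0.4746 m.
d_H₂S = 2.00 − 0.4746 = 1.53 m.

1.53 m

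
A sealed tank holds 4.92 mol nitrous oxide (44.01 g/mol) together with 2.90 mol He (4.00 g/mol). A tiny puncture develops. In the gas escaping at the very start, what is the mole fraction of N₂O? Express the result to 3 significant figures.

Rate_i ∝ x_i/√M_i (Graham's law weighted by mole fraction), so the effusate composition follows n_i/√M_i.
x_N₂O(eff) = (n_N₂O/√M_N₂O) / (n_N₂O/√M_N₂O + n_He/√M_He)
= (4.92/√44.01) / (4.92/√44.01 + 2.90/√4.00) = 0.7416/(0.7416 + 1.450) = 0.338.

0.338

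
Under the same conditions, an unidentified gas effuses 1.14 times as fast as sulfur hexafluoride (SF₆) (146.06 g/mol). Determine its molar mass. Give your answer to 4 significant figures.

From Graham's law, rate_X/rate_SF₆ = √(M_SF₆/M_X).
1.14 = √(146.06/M_X)
M_X = 146.06 / 1.14² = 146.06 / 1.300 = 112.4 g/mol

112.4 g/mol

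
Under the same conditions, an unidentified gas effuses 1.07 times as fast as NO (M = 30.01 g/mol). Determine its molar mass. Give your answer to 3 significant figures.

Using Graham's law: rate_X/rate_NO = √(M_NO/M_X).
1.07 = √(30.01/M_X)
M_X = 30.01 / 1.07² = 30.01 / 1.145 = 26.2 g/mol

26.2 g/mol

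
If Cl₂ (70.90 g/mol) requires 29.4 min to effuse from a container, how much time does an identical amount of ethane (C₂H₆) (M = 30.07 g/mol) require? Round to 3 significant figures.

19.1 min

From Graham's law, t_C₂H₆/t_Cl₂ = √(M_C₂H₆/M_Cl₂) = √(30.07/70.90) = √0.4241 = 0.6512.
So the time for C₂H₆ is 29.4 × 0.6512 = 19.1 min.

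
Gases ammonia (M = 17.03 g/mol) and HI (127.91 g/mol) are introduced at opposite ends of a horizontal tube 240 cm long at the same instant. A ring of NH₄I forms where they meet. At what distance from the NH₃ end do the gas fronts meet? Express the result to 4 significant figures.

Distances travelled in equal time are proportional to diffusion rates, so d_NH₃/d_HI = √(M_HI/M_NH₃) = √(127.91/17.03) = 2.741.
With d_NH₃ + d_HI = 240 cm, d_HI = 240/(1 + 2.741) = 64.16 cm.
d_NH₃ = 240 − 64.16 = 175.8 cm.

175.8 cm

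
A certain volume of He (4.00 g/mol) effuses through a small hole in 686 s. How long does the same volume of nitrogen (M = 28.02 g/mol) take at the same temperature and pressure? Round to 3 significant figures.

1820 s

By Graham's law, t_N₂/t_He = √(M_N₂/M_He) = √(28.02/4.00) = √7.005 = 2.647.
So the time for N₂ is 686 × 2.647 = 1820 s.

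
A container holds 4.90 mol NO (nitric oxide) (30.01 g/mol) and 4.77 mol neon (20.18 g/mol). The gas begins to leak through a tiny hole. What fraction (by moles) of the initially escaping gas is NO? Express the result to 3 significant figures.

0.457

The effusion rate of species i is ∝ p_i/√M_i ∝ n_i/√M_i.
x_NO(eff) = (n_NO/√M_NO) / (n_NO/√M_NO + n_Ne/√M_Ne)
= (4.90/√30.01) / (4.90/√30.01 + 4.77/√20.18) = 0.8945/(0.8945 + 1.062) = 0.457.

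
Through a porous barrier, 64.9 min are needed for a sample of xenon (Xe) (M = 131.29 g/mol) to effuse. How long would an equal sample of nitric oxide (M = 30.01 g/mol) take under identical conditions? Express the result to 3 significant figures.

31.0 min

Since effusion rate ∝ 1/√M, t_NO/t_Xe = √(M_NO/M_Xe) = √(30.01/131.29) = √0.2286 = 0.4781.
So the time for NO is 64.9 × 0.4781 = 31.0 min.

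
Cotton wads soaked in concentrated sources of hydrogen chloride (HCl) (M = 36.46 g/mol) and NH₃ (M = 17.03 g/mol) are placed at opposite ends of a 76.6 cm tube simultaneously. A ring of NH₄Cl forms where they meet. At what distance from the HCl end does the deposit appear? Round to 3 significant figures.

31.1 cm

Distances travelled in equal time are proportional to diffusion rates, so d_HCl/d_NH₃ = √(M_NH₃/M_HCl) = √(17.03/36.46) = 0.6834.
With d_HCl + d_NH₃ = 76.6 cm, d_NH₃ = 76.6/(1 + 0.6834) = 45.50 cm.
d_HCl = 76.6 − 45.50 = 31.1 cm.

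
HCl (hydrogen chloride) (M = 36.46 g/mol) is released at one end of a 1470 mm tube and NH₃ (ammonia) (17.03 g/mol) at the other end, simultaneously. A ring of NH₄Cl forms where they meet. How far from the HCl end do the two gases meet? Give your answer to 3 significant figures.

Graham's law gives d_HCl/d_NH₃ = rate_HCl/rate_NH₃ = √(M_NH₃/M_HCl) = √(17.03/36.46) = 0.6834.
With d_HCl + d_NH₃ = 1470 mm, d_NH₃ = 1470/(1 + 0.6834) = 873.2 mm.
d_HCl = 1470 − 873.2 = 597 mm.

597 mm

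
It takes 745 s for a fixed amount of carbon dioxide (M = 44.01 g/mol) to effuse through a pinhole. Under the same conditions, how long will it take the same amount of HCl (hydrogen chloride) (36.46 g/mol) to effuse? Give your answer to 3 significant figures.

678 s

Since effusion rate ∝ 1/√M, t_HCl/t_CO₂ = √(M_HCl/M_CO₂) = √(36.46/44.01) = √0.8284 = 0.9102.
So the time for HCl is 745 × 0.9102 = 678 s.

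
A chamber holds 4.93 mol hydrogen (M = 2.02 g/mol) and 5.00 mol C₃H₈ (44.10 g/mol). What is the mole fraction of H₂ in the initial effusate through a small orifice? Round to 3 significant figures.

Each component's effusion rate ∝ (its partial pressure)·(1/√M) ∝ n_i/√M_i.
x_H₂(eff) = (n_H₂/√M_H₂) / (n_H₂/√M_H₂ + n_C₃H₈/√M_C₃H₈)
= (4.93/√2.02) / (4.93/√2.02 + 5.00/√44.10) = 3.469/(3.469 + 0.7529) = 0.822.

0.822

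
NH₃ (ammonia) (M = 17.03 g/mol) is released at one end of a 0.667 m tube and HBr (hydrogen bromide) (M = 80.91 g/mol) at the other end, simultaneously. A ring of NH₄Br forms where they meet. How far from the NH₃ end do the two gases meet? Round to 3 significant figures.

Graham's law gives d_NH₃/d_HBr = rate_NH₃/rate_HBr = √(M_HBr/M_NH₃) = √(80.91/17.03) = 2.180.
With d_NH₃ + d_HBr = 0.667 m, d_HBr = 0.667/(1 + 2.180) = 0.2098 m.
d_NH₃ = 0.667 − 0.2098 = 0.457 m.

0.457 m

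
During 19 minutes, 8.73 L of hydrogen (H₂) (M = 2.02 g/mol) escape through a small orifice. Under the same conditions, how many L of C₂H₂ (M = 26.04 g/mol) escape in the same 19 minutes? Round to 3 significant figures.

Using Graham's law: rate_C₂H₂/rate_H₂ = √(M_H₂/M_C₂H₂) = √(2.02/26.04) = √0.07757 = 0.2785.
So the volume for C₂H₂ is 8.73 × 0.2785 = 2.43 L.

2.43 L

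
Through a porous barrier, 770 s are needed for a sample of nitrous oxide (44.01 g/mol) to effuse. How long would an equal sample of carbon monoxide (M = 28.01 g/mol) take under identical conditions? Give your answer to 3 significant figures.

614 s

By Graham's law, t_CO/t_N₂O = √(M_CO/M_N₂O) = √(28.01/44.01) = √0.6364 = 0.7978.
So the time for CO is 770 × 0.7978 = 614 s.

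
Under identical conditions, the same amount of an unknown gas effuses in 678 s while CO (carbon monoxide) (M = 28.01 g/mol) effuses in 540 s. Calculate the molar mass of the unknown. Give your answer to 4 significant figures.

Graham's law gives t_X/t_CO = √(M_X/M_CO).
678/540 = 1.256 = √(M_X/28.01)
M_X = 28.01 × 1.256² = 28.01 × 1.576 = 44.16 g/mol

44.16 g/mol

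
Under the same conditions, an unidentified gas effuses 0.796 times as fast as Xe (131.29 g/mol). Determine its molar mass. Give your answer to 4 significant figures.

Using Graham's law: rate_X/rate_Xe = √(M_Xe/M_X).
0.796 = √(131.29/M_X)
M_X = 131.29 / 0.796² = 131.29 / 0.6336 = 207.2 g/mol

207.2 g/mol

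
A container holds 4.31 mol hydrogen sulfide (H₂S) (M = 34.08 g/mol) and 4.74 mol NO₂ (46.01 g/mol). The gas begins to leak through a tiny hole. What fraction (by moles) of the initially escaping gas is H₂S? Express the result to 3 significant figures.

Effusion rate of each component ∝ n_i/√M_i (partial pressure × 1/√M).
x_H₂S(eff) = (n_H₂S/√M_H₂S) / (n_H₂S/√M_H₂S + n_NO₂/√M_NO₂)
= (4.31/√34.08) / (4.31/√34.08 + 4.74/√46.01) = 0.7383/(0.7383 + 0.6988) = 0.514.

0.514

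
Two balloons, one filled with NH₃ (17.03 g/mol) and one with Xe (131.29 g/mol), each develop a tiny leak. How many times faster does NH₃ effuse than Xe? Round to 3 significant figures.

From Graham's law, rate_NH₃/rate_Xe = √(M_Xe/M_NH₃) = √(131.29/17.03) = √7.709 = 2.78.

2.78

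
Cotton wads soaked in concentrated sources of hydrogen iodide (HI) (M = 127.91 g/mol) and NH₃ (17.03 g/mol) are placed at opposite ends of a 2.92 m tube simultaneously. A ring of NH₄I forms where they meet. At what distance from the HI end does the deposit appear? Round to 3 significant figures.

Distances travelled in equal time are proportional to diffusion rates, so d_HI/d_NH₃ = √(M_NH₃/M_HI) = √(17.03/127.91) = 0.3649.
With d_HI + d_NH₃ = 2.92 m, d_NH₃ = 2.92/(1 + 0.3649) = 2.139 m.
d_HI = 2.92 − 2.139 = 0.781 m.

0.781 m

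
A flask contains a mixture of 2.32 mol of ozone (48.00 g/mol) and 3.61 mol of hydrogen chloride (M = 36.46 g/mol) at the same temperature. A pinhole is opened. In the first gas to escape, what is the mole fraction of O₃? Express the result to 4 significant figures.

0.3590

Rate_i ∝ x_i/√M_i (Graham's law weighted by mole fraction), so the effusate composition follows n_i/√M_i.
Mole fraction of O₃ in the effusate = (n_O₃/√M_O₃) / (n_O₃/√M_O₃ + n_HCl/√M_HCl)
= (2.32/√48.00) / (2.32/√48.00 + 3.61/√36.46) = 0.3349/(0.3349 + 0.5979) = 0.3590.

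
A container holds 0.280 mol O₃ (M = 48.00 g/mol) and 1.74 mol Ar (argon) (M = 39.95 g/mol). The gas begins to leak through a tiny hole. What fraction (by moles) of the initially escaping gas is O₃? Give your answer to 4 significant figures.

0.1280

Effusion rate of each component ∝ n_i/√M_i (partial pressure × 1/√M).
x_O₃(eff) = (n_O₃/√M_O₃) / (n_O₃/√M_O₃ + n_Ar/√M_Ar)
= (0.280/√48.00) / (0.280/√48.00 + 1.74/√39.95) = 0.04041/(0.04041 + 0.2753) = 0.1280.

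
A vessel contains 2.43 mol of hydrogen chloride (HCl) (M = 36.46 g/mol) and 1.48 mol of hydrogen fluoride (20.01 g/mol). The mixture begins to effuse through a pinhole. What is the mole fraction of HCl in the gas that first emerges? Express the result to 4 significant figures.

0.5488

Effusion rate of each component ∝ n_i/√M_i (partial pressure × 1/√M).
x_HCl(eff) = (n_HCl/√M_HCl) / (n_HCl/√M_HCl + n_HF/√M_HF)
= (2.43/√36.46) / (2.43/√36.46 + 1.48/√20.01) = 0.4024/(0.4024 + 0.3309) = 0.5488.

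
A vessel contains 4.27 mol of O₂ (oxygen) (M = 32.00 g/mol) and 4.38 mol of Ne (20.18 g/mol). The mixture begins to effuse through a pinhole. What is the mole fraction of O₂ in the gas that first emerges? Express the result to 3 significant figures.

Effusion rate of each component ∝ n_i/√M_i (partial pressure × 1/√M).
x_O₂(eff) = (n_O₂/√M_O₂) / (n_O₂/√M_O₂ + n_Ne/√M_Ne)
= (4.27/√32.00) / (4.27/√32.00 + 4.38/√20.18) = 0.7548/(0.7548 + 0.9750) = 0.436.

0.436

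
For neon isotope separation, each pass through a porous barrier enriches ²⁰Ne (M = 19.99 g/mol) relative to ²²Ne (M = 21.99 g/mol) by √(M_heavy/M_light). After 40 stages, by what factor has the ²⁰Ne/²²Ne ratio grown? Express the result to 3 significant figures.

6.73

Each stage multiplies the ratio by α = √(21.99/19.99), so after 40 stages the overall factor is α^40 = (21.99/19.99)^(40/2).
= 1.10005^20 = 6.73.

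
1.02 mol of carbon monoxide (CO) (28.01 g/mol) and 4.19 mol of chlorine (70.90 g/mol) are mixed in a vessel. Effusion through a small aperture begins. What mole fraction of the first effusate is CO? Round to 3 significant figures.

Each component's effusion rate ∝ (its partial pressure)·(1/√M) ∝ n_i/√M_i.
x_CO(eff) = (n_CO/√M_CO) / (n_CO/√M_CO + n_Cl₂/√M_Cl₂)
= (1.02/√28.01) / (1.02/√28.01 + 4.19/√70.90) = 0.1927/(0.1927 + 0.4976) = 0.279.

0.279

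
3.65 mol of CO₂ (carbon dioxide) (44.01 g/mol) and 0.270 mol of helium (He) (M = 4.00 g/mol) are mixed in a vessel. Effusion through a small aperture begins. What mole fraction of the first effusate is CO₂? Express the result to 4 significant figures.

0.8030

Rate_i ∝ x_i/√M_i (Graham's law weighted by mole fraction), so the effusate composition follows n_i/√M_i.
x_CO₂(eff) = (n_CO₂/√M_CO₂) / (n_CO₂/√M_CO₂ + n_He/√M_He)
= (3.65/√44.01) / (3.65/√44.01 + 0.270/√4.00) = 0.5502/(0.5502 + 0.1350) = 0.8030.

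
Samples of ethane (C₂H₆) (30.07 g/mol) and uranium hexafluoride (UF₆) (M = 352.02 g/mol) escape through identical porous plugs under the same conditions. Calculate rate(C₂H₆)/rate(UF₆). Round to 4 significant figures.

From Graham's law, rate_C₂H₆/rate_UF₆ = √(M_UF₆/M_C₂H₆) = √(352.02/30.07) = √11.71 = 3.422.

3.422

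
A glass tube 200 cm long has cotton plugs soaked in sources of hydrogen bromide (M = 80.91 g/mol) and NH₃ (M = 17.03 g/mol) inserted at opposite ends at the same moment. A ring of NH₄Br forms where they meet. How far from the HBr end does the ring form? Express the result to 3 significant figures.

In equal time, each gas travels a distance ∝ its rate ∝ 1/√M, so d_HBr/d_NH₃ = √(M_NH₃/M_HBr) = √(17.03/80.91) = 0.4588.
With d_HBr + d_NH₃ = 200 cm, d_NH₃ = 200/(1 + 0.4588) = 137.1 cm.
d_HBr = 200 − 137.1 = 62.9 cm.

62.9 cm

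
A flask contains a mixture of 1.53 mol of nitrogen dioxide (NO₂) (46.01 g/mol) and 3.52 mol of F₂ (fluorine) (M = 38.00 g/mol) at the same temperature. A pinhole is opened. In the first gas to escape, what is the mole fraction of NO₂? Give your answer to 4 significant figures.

Each component's effusion rate ∝ (its partial pressure)·(1/√M) ∝ n_i/√M_i.
So x_NO₂ in the escaping gas = (n_NO₂/√M_NO₂) / Σ(n_i/√M_i)
= (1.53/√46.01) / (1.53/√46.01 + 3.52/√38.00) = 0.2256/(0.2256 + 0.5710) = 0.2832.

0.2832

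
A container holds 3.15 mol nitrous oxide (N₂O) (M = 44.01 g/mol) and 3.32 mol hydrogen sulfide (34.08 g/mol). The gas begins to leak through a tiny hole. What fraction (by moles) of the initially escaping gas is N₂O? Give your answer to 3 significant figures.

0.455

Effusion rate of each component ∝ n_i/√M_i (partial pressure × 1/√M).
Mole fraction of N₂O in the effusate = (n_N₂O/√M_N₂O) / (n_N₂O/√M_N₂O + n_H₂S/√M_H₂S)
= (3.15/√44.01) / (3.15/√44.01 + 3.32/√34.08) = 0.4748/(0.4748 + 0.5687) = 0.455.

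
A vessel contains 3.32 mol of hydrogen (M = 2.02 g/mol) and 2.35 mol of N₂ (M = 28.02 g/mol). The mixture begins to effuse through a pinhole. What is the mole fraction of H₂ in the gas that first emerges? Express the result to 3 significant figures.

0.840

Each component's effusion rate ∝ (its partial pressure)·(1/√M) ∝ n_i/√M_i.
So x_H₂ in the escaping gas = (n_H₂/√M_H₂) / Σ(n_i/√M_i)
= (3.32/√2.02) / (3.32/√2.02 + 2.35/√28.02) = 2.336/(2.336 + 0.4439) = 0.840.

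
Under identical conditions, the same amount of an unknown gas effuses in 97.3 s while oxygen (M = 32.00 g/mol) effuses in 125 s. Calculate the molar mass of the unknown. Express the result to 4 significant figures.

By Graham's law, t_X/t_O₂ = √(M_X/M_O₂).
97.3/125 = 0.7784 = √(M_X/32.00)
M_X = 32.00 × 0.7784² = 32.00 × 0.6059 = 19.39 g/mol

19.39 g/mol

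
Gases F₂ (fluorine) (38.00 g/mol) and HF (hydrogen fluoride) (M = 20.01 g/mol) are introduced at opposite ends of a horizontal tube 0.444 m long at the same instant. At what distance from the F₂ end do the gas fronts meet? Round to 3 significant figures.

Graham's law gives d_F₂/d_HF = rate_F₂/rate_HF = √(M_HF/M_F₂) = √(20.01/38.00) = 0.7257.
With d_F₂ + d_HF = 0.444 m, d_HF = 0.444/(1 + 0.7257) = 0.2573 m.
d_F₂ = 0.444 − 0.2573 = 0.187 m.

0.187 m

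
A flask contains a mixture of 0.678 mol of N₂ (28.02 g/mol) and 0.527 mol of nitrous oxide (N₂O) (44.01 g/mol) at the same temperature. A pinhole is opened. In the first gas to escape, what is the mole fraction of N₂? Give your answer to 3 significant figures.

0.617

Effusion rate of each component ∝ n_i/√M_i (partial pressure × 1/√M).
x_N₂(eff) = (n_N₂/√M_N₂) / (n_N₂/√M_N₂ + n_N₂O/√M_N₂O)
= (0.678/√28.02) / (0.678/√28.02 + 0.527/√44.01) = 0.1281/(0.1281 + 0.07944) = 0.617.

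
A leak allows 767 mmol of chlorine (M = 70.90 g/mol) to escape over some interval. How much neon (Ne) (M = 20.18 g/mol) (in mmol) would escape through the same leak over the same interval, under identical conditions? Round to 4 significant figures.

By Graham's law, rate_Ne/rate_Cl₂ = √(M_Cl₂/M_Ne) = √(70.90/20.18) = √3.513 = 1.874.
So the amount for Ne is 767 × 1.874 = 1438 mmol.

1438 mmol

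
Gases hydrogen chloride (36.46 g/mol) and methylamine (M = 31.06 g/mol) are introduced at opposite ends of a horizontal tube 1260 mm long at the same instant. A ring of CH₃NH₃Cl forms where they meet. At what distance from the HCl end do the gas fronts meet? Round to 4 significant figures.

The fronts meet when d_HCl + d_CH₃NH₂ = L with d_HCl/d_CH₃NH₂ = √(M_CH₃NH₂/M_HCl) (Graham's law). Here √(M_CH₃NH₂/M_HCl) = √(31.06/36.46) = 0.9230.
With d_HCl + d_CH₃NH₂ = 1260 mm, d_CH₃NH₂ = 1260/(1 + 0.9230) = 655.2 mm.
d_HCl = 1260 − 655.2 = 604.8 mm.

604.8 mm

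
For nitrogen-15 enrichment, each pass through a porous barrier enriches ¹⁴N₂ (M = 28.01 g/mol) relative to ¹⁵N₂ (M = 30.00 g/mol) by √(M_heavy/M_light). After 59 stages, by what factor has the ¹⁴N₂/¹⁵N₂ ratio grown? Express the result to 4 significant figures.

Overall factor = α^59 with α = √(30.00/28.01), i.e. (30.00/28.01)^(59/2).
= 1.07105^(59/2) = 7.574.

7.574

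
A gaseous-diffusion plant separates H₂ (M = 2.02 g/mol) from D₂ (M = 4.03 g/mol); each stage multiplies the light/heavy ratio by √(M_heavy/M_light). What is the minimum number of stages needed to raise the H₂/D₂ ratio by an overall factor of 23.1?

10

Per stage α = (4.03/2.02)^(1/2) = 1.99505^0.5, giving ln α = 0.3453.
Need α^N ≥ 23.1 ⇒ N ≥ ln(23.1) / ln α = 3.140 / 0.3453 = 9.09.
Minimum whole number of stages: N = 10.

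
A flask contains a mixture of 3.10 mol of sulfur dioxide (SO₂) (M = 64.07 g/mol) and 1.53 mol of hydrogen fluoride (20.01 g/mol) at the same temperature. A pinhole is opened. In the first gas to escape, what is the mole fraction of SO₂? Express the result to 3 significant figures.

0.531

Rate_i ∝ x_i/√M_i (Graham's law weighted by mole fraction), so the effusate composition follows n_i/√M_i.
So x_SO₂ in the escaping gas = (n_SO₂/√M_SO₂) / Σ(n_i/√M_i)
= (3.10/√64.07) / (3.10/√64.07 + 1.53/√20.01) = 0.3873/(0.3873 + 0.3420) = 0.531.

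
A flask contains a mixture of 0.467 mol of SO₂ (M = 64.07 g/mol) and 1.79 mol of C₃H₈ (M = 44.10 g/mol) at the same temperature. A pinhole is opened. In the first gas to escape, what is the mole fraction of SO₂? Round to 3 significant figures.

Rate_i ∝ x_i/√M_i (Graham's law weighted by mole fraction), so the effusate composition follows n_i/√M_i.
x_SO₂(eff) = (n_SO₂/√M_SO₂) / (n_SO₂/√M_SO₂ + n_C₃H₈/√M_C₃H₈)
= (0.467/√64.07) / (0.467/√64.07 + 1.79/√44.10) = 0.05834/(0.05834 + 0.2695) = 0.178.

0.178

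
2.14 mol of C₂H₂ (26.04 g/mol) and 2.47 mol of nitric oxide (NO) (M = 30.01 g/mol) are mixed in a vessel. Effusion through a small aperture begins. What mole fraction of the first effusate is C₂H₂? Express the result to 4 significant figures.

0.4819

Each component's effusion rate ∝ (its partial pressure)·(1/√M) ∝ n_i/√M_i.
So x_C₂H₂ in the escaping gas = (n_C₂H₂/√M_C₂H₂) / Σ(n_i/√M_i)
= (2.14/√26.04) / (2.14/√26.04 + 2.47/√30.01) = 0.4194/(0.4194 + 0.4509) = 0.4819.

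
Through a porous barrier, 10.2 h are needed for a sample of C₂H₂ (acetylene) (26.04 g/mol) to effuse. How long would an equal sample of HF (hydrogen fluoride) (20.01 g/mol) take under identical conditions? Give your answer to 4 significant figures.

Since effusion rate ∝ 1/√M, t_HF/t_C₂H₂ = √(M_HF/M_C₂H₂) = √(20.01/26.04) = √0.7684 = 0.8766.
So the time for HF is 10.2 × 0.8766 = 8.941 h.

8.941 h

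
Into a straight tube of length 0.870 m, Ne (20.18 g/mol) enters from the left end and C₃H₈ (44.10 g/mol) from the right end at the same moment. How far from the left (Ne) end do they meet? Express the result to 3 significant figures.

0.519 m

The fronts meet when d_Ne + d_C₃H₈ = L with d_Ne/d_C₃H₈ = √(M_C₃H₈/M_Ne) (Graham's law). Here √(M_C₃H₈/M_Ne) = √(44.10/20.18) = 1.478.
With d_Ne + d_C₃H₈ = 0.870 m, d_C₃H₈ = 0.870/(1 + 1.478) = 0.3510 m.
d_Ne = 0.870 − 0.3510 = 0.519 m.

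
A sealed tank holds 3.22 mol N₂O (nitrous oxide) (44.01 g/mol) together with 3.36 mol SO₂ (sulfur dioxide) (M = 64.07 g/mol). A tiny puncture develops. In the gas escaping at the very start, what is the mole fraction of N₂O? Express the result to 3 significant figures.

Rate_i ∝ x_i/√M_i (Graham's law weighted by mole fraction), so the effusate composition follows n_i/√M_i.
So x_N₂O in the escaping gas = (n_N₂O/√M_N₂O) / Σ(n_i/√M_i)
= (3.22/√44.01) / (3.22/√44.01 + 3.36/√64.07) = 0.4854/(0.4854 + 0.4198) = 0.536.

0.536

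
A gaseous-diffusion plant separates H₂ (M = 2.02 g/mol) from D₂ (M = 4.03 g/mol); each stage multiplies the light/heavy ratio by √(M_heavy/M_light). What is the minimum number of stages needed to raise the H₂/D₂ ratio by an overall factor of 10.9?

With α = √(4.03/2.02) per stage, ln α = ½ ln(1.99505) = 0.3453.
Need α^N ≥ 10.9 ⇒ N ≥ ln(10.9) / ln α = 2.389 / 0.3453 = 6.92.
So at least 7 stages are needed.

7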